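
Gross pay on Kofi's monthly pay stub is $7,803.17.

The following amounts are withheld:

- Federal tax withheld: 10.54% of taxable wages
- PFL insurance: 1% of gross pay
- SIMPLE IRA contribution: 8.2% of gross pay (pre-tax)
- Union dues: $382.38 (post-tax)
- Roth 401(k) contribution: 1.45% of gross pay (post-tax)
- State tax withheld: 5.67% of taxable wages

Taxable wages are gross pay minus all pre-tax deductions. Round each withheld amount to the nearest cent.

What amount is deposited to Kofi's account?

$5,428.58

SIMPLE IRA contribution: $7,803.17 × 0.082 = $639.86
Taxable wages = $7,803.17 − $639.86 = $7,163.31
State tax withheld: $7,163.31 × 0.0567 = $406.16
Federal tax withheld: $7,163.31 × 0.1054 = $755.01
PFL insurance: $7,803.17 × 0.01 = $78.03
Roth 401(k) contribution: $7,803.17 × 0.0145 = $113.15
Union dues: $382.38
Total deductions = $639.86 + $406.16 + $755.01 + $78.03 + $113.15 + $382.38 = $2,374.59
Net pay = $7,803.17 − $2,374.59 = $5,428.58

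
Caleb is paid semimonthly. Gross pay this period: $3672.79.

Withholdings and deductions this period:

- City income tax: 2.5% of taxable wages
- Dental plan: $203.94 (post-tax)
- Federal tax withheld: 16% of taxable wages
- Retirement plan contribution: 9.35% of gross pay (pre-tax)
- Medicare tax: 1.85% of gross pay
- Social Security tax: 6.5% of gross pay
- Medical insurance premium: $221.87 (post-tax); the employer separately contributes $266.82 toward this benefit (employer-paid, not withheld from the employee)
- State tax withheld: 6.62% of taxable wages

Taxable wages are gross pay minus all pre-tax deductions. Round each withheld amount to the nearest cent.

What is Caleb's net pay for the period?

Retirement plan contribution: $3672.79 × 0.0935 = $343.41
Taxable wages = $3672.79 − $343.41 = $3329.38
State tax withheld: $3329.38 × 0.0662 = $220.40
City income tax: $3329.38 × 0.025 = $83.23
Federal tax withheld: $3329.38 × 0.16 = $532.70
Social Security tax: $3672.79 × 0.065 = $238.73
Medicare tax: $3672.79 × 0.0185 = $67.95
Dental plan: $203.94
Medical insurance premium: $221.87
(Employer's $266.82 toward medical insurance premium is not withheld from the employee.)
Total deductions = $343.41 + $220.40 + $83.23 + $532.70 + $238.73 + $67.95 + $203.94 + $221.87 = $1912.23
Net pay = $3672.79 − $1912.23 = $1760.56

$1760.56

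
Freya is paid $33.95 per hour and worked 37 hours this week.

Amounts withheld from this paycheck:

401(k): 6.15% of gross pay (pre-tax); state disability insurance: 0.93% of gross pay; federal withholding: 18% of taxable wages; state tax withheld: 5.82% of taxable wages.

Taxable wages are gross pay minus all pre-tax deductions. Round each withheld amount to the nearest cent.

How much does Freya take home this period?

$886.41

Gross pay: 37 × $33.95 = $1,256.15
401(k): $1,256.15 × 0.0615 = $77.25
Taxable wages = $1,256.15 − $77.25 = $1,178.90
Federal withholding: $1,178.90 × 0.18 = $212.20
State tax withheld: $1,178.90 × 0.0582 = $68.61
State disability insurance: $1,256.15 × 0.0093 = $11.68
Total deductions = $77.25 + $212.20 + $68.61 + $11.68 = $369.74
Net pay = $1,256.15 − $369.74 = $886.41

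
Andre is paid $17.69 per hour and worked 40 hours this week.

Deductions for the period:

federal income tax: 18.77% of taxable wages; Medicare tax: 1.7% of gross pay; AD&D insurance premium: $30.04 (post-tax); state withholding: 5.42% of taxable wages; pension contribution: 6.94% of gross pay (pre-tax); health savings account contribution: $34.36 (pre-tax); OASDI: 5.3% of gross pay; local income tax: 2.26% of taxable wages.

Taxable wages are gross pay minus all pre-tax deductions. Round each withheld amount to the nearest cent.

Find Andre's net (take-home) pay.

$379.47

Gross pay: 40 × $17.69 = $707.60
Pension contribution: $707.60 × 0.0694 = $49.11
Health savings account contribution: $34.36
Pre-tax total = $49.11 + $34.36 = $83.47
Taxable wages = $707.60 − $83.47 = $624.13
State withholding: $624.13 × 0.0542 = $33.83
Federal income tax: $624.13 × 0.1877 = $117.15
Local income tax: $624.13 × 0.0226 = $14.11
Medicare tax: $707.60 × 0.017 = $12.03
OASDI: $707.60 × 0.053 = $37.50
AD&D insurance premium: $30.04
Total deductions = $49.11 + $34.36 + $33.83 + $117.15 + $14.11 + $12.03 + $37.50 + $30.04 = $328.13
Net pay = $707.60 − $328.13 = $379.47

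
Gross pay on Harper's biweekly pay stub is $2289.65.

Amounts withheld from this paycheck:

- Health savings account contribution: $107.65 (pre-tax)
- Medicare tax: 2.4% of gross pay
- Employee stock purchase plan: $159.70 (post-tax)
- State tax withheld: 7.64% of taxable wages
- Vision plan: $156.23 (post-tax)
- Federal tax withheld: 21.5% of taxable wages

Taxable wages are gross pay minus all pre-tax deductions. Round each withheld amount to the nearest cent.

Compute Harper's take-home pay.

Health savings account contribution: $107.65
Taxable wages = $2289.65 − $107.65 = $2182.00
Federal tax withheld: $2182.00 × 0.215 = $469.13
State tax withheld: $2182.00 × 0.0764 = $166.70
Medicare tax: $2289.65 × 0.024 = $54.95
Employee stock purchase plan: $159.70
Vision plan: $156.23
Total deductions = $107.65 + $469.13 + $166.70 + $54.95 + $159.70 + $156.23 = $1114.36
Net pay = $2289.65 − $1114.36 = $1175.29

$1175.29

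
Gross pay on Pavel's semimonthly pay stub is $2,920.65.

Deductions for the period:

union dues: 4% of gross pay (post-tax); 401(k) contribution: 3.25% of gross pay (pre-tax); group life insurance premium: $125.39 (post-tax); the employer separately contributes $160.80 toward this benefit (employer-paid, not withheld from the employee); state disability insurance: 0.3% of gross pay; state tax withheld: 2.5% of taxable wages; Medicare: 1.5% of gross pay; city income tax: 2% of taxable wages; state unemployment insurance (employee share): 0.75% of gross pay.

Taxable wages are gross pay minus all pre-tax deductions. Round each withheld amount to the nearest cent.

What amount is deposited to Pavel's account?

$2,381.89

401(k) contribution: $2,920.65 × 0.0325 = $94.92
Taxable wages = $2,920.65 − $94.92 = $2,825.73
City income tax: $2,825.73 × 0.02 = $56.51
State tax withheld: $2,825.73 × 0.025 = $70.64
State disability insurance: $2,920.65 × 0.003 = $8.76
Medicare: $2,920.65 × 0.015 = $43.81
State unemployment insurance (employee share): $2,920.65 × 0.0075 = $21.90
Union dues: $2,920.65 × 0.04 = $116.83
Group life insurance premium: $125.39
(Employer's $160.80 toward group life insurance premium is not withheld from the employee.)
Total deductions = $94.92 + $56.51 + $70.64 + $8.76 + $43.81 + $21.90 + $116.83 + $125.39 = $538.76
Net pay = $2,920.65 − $538.76 = $2,381.89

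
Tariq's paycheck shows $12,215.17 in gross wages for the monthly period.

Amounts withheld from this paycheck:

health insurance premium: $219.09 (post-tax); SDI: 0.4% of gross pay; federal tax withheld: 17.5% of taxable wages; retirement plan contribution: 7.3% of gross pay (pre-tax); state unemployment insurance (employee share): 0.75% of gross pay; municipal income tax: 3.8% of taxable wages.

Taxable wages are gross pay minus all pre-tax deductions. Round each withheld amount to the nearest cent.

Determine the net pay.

Retirement plan contribution: $12,215.17 × 0.073 = $891.71
Taxable wages = $12,215.17 − $891.71 = $11,323.46
Federal tax withheld: $11,323.46 × 0.175 = $1,981.61
Municipal income tax: $11,323.46 × 0.038 = $430.29
SDI: $12,215.17 × 0.004 = $48.86
State unemployment insurance (employee share): $12,215.17 × 0.0075 = $91.61
Health insurance premium: $219.09
Total deductions = $891.71 + $1,981.61 + $430.29 + $48.86 + $91.61 + $219.09 = $3,663.17
Net pay = $12,215.17 − $3,663.17 = $8,552.00

$8,552.00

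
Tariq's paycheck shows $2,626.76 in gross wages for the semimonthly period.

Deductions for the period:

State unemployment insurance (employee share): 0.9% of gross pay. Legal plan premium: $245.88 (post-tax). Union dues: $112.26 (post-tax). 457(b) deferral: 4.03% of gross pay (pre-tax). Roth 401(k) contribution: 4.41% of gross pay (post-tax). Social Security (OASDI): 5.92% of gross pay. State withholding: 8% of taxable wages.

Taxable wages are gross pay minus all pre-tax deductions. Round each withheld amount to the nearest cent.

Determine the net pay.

$1,666.11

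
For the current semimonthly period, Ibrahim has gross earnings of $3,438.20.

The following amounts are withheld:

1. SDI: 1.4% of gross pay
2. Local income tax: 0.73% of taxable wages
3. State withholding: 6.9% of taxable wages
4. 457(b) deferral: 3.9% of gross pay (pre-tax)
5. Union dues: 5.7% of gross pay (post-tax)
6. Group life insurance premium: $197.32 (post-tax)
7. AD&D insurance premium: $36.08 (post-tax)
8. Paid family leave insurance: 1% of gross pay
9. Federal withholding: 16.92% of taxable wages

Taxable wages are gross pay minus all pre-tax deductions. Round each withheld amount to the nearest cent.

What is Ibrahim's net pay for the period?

$1,981.06

457(b) deferral: $3,438.20 × 0.039 = $134.09
Taxable wages = $3,438.20 − $134.09 = $3,304.11
Local income tax: $3,304.11 × 0.0073 = $24.12
Federal withholding: $3,304.11 × 0.1692 = $559.06
State withholding: $3,304.11 × 0.069 = $227.98
Paid family leave insurance: $3,438.20 × 0.01 = $34.38
SDI: $3,438.20 × 0.014 = $48.13
Group life insurance premium: $197.32
Union dues: $3,438.20 × 0.057 = $195.98
AD&D insurance premium: $36.08
Total deductions = $134.09 + $24.12 + $559.06 + $227.98 + $34.38 + $48.13 + $197.32 + $195.98 + $36.08 = $1,457.14
Net pay = $3,438.20 − $1,457.14 = $1,981.06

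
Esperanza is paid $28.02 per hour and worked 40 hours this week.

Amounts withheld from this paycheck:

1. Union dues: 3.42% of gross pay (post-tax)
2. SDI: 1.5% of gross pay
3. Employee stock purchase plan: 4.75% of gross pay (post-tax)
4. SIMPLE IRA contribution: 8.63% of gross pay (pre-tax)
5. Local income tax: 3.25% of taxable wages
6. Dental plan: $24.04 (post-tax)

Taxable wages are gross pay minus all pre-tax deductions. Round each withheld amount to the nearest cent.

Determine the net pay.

Gross pay: 40 × $28.02 = $1120.80
SIMPLE IRA contribution: $1120.80 × 0.0863 = $96.73
Taxable wages = $1120.80 − $96.73 = $1024.07
Local income tax: $1024.07 × 0.0325 = $33.28
SDI: $1120.80 × 0.015 = $16.81
Employee stock purchase plan: $1120.80 × 0.0475 = $53.24
Dental plan: $24.04
Union dues: $1120.80 × 0.0342 = $38.33
Total deductions = $96.73 + $33.28 + $16.81 + $53.24 + $24.04 + $38.33 = $262.43
Net pay = $1120.80 − $262.43 = $858.37

$858.37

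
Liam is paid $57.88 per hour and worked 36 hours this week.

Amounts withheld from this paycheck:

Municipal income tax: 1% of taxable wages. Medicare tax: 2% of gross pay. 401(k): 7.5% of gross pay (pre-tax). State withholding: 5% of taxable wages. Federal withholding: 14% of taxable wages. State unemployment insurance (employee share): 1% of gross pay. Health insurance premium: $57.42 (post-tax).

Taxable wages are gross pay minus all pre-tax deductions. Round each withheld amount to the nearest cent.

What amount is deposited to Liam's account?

$1,421.99

Gross pay: 36 × $57.88 = $2,083.68
401(k): $2,083.68 × 0.075 = $156.28
Taxable wages = $2,083.68 − $156.28 = $1,927.40
Municipal income tax: $1,927.40 × 0.01 = $19.27
State withholding: $1,927.40 × 0.05 = $96.37
Federal withholding: $1,927.40 × 0.14 = $269.84
Medicare tax: $2,083.68 × 0.02 = $41.67
State unemployment insurance (employee share): $2,083.68 × 0.01 = $20.84
Health insurance premium: $57.42
Total deductions = $156.28 + $19.27 + $96.37 + $269.84 + $41.67 + $20.84 + $57.42 = $661.69
Net pay = $2,083.68 − $661.69 = $1,421.99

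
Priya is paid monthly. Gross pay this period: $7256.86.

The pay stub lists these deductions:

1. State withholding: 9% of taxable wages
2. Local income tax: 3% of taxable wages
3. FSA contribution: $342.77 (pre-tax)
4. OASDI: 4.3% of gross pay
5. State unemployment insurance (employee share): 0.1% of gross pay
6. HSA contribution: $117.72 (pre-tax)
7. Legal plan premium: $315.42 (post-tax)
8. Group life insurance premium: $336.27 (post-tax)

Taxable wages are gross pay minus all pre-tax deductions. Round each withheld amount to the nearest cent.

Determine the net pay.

$5009.82

FSA contribution: $342.77
HSA contribution: $117.72
Pre-tax total = $342.77 + $117.72 = $460.49
Taxable wages = $7256.86 − $460.49 = $6796.37
Local income tax: $6796.37 × 0.03 = $203.89
State withholding: $6796.37 × 0.09 = $611.67
OASDI: $7256.86 × 0.043 = $312.04
State unemployment insurance (employee share): $7256.86 × 0.001 = $7.26
Legal plan premium: $315.42
Group life insurance premium: $336.27
Total deductions = $342.77 + $117.72 + $203.89 + $611.67 + $312.04 + $7.26 + $315.42 + $336.27 = $2247.04
Net pay = $7256.86 − $2247.04 = $5009.82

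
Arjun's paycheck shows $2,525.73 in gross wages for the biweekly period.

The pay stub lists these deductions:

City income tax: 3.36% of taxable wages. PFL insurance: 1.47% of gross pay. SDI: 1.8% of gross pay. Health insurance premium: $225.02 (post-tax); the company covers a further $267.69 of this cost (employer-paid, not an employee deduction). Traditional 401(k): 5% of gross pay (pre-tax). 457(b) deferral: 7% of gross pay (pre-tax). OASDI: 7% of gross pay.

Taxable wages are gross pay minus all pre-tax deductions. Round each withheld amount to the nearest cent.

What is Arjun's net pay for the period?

457(b) deferral: $2,525.73 × 0.07 = $176.80
Traditional 401(k): $2,525.73 × 0.05 = $126.29
Pre-tax total = $176.80 + $126.29 = $303.09
Taxable wages = $2,525.73 − $303.09 = $2,222.64
City income tax: $2,222.64 × 0.0336 = $74.68
SDI: $2,525.73 × 0.018 = $45.46
PFL insurance: $2,525.73 × 0.0147 = $37.13
OASDI: $2,525.73 × 0.07 = $176.80
Health insurance premium: $225.02
(Employer's $267.69 toward health insurance premium is not withheld from the employee.)
Total deductions = $176.80 + $126.29 + $74.68 + $45.46 + $37.13 + $176.80 + $225.02 = $862.18
Net pay = $2,525.73 − $862.18 = $1,663.55

$1,663.55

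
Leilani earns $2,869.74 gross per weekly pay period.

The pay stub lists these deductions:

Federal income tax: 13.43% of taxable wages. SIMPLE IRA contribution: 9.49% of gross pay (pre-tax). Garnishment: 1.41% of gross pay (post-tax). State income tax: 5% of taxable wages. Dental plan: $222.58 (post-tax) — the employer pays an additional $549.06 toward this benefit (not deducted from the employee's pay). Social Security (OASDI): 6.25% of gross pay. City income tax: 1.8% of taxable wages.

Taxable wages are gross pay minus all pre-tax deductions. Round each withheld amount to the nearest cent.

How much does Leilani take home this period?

$1,629.55

SIMPLE IRA contribution: $2,869.74 × 0.0949 = $272.34
Taxable wages = $2,869.74 − $272.34 = $2,597.40
City income tax: $2,597.40 × 0.018 = $46.75
State income tax: $2,597.40 × 0.05 = $129.87
Federal income tax: $2,597.40 × 0.1343 = $348.83
Social Security (OASDI): $2,869.74 × 0.0625 = $179.36
Garnishment: $2,869.74 × 0.0141 = $40.46
Dental plan: $222.58
(Employer's $549.06 toward dental plan is not withheld from the employee.)
Total deductions = $272.34 + $46.75 + $129.87 + $348.83 + $179.36 + $40.46 + $222.58 = $1,240.19
Net pay = $2,869.74 − $1,240.19 = $1,629.55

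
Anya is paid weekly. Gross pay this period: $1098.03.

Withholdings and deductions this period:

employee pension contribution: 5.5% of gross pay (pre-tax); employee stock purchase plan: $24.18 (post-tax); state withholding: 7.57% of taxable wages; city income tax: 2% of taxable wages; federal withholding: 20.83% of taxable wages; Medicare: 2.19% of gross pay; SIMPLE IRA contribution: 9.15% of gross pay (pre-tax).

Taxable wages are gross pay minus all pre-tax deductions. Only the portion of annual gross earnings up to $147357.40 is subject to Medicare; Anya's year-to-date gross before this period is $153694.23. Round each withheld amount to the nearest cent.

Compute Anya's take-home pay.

SIMPLE IRA contribution: $1098.03 × 0.0915 = $100.47
Employee pension contribution: $1098.03 × 0.055 = $60.39
Pre-tax total = $100.47 + $60.39 = $160.86
Taxable wages = $1098.03 − $160.86 = $937.17
Federal withholding: $937.17 × 0.2083 = $195.21
State withholding: $937.17 × 0.0757 = $70.94
City income tax: $937.17 × 0.02 = $18.74
Medicare: annual cap $147357.40 already reached (YTD $153694.23), so $0.00
Employee stock purchase plan: $24.18
Total deductions = $100.47 + $60.39 + $195.21 + $70.94 + $18.74 + $0.00 + $24.18 = $469.93
Net pay = $1098.03 − $469.93 = $628.10

$628.10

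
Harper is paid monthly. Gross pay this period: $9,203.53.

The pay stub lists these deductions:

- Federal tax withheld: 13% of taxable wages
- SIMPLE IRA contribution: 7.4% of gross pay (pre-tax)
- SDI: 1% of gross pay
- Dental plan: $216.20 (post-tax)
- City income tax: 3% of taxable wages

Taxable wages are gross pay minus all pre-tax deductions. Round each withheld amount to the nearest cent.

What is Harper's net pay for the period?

SIMPLE IRA contribution: $9,203.53 × 0.074 = $681.06
Taxable wages = $9,203.53 − $681.06 = $8,522.47
City income tax: $8,522.47 × 0.03 = $255.67
Federal tax withheld: $8,522.47 × 0.13 = $1,107.92
SDI: $9,203.53 × 0.01 = $92.04
Dental plan: $216.20
Total deductions = $681.06 + $255.67 + $1,107.92 + $92.04 + $216.20 = $2,352.89
Net pay = $9,203.53 − $2,352.89 = $6,850.64

$6,850.64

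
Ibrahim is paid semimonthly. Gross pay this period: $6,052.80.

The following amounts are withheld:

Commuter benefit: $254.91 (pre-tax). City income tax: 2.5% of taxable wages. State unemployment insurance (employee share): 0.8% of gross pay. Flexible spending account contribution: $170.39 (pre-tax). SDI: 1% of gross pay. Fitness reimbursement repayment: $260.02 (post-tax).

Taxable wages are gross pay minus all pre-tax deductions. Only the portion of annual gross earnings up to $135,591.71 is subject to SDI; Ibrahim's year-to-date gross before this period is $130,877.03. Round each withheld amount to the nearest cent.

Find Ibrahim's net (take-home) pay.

$5,131.22

Flexible spending account contribution: $170.39
Commuter benefit: $254.91
Pre-tax total = $170.39 + $254.91 = $425.30
Taxable wages = $6,052.80 − $425.30 = $5,627.50
City income tax: $5,627.50 × 0.025 = $140.69
State unemployment insurance (employee share): $6,052.80 × 0.008 = $48.42
SDI: only $135,591.71 − $130,877.03 = $4,714.68 of this check is subject → $4,714.68 × 0.01 = $47.15
Fitness reimbursement repayment: $260.02
Total deductions = $170.39 + $254.91 + $140.69 + $48.42 + $47.15 + $260.02 = $921.58
Net pay = $6,052.80 − $921.58 = $5,131.22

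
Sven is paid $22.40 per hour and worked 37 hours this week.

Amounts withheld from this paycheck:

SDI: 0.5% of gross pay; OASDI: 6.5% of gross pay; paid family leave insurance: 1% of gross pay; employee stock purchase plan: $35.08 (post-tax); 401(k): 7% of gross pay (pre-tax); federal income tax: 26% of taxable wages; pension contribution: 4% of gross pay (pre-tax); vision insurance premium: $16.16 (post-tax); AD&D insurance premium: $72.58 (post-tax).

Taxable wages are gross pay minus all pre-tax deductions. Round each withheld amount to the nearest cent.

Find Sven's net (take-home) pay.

$355.73

Gross pay: 37 × $22.40 = $828.80
Pension contribution: $828.80 × 0.04 = $33.15
401(k): $828.80 × 0.07 = $58.02
Pre-tax total = $33.15 + $58.02 = $91.17
Taxable wages = $828.80 − $91.17 = $737.63
Federal income tax: $737.63 × 0.26 = $191.78
Paid family leave insurance: $828.80 × 0.01 = $8.29
OASDI: $828.80 × 0.065 = $53.87
SDI: $828.80 × 0.005 = $4.14
Employee stock purchase plan: $35.08
Vision insurance premium: $16.16
AD&D insurance premium: $72.58
Total deductions = $33.15 + $58.02 + $191.78 + $8.29 + $53.87 + $4.14 + $35.08 + $16.16 + $72.58 = $473.07
Net pay = $828.80 − $473.07 = $355.73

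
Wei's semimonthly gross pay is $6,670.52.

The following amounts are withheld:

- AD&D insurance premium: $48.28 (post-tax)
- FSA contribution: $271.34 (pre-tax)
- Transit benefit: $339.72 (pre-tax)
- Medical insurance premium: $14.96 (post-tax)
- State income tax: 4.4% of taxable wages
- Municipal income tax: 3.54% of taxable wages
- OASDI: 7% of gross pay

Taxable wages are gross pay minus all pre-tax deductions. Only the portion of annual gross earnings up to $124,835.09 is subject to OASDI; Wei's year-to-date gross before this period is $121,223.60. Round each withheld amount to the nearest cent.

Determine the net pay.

$5,262.30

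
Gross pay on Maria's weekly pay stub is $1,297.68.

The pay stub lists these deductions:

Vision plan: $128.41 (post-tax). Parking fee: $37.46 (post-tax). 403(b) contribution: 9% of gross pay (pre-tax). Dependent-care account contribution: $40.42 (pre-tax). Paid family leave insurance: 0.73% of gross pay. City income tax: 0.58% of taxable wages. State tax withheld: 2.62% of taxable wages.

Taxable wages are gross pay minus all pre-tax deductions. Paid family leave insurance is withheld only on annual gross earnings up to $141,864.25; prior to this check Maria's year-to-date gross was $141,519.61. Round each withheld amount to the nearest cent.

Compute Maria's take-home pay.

$935.59

Dependent-care account contribution: $40.42
403(b) contribution: $1,297.68 × 0.09 = $116.79
Pre-tax total = $40.42 + $116.79 = $157.21
Taxable wages = $1,297.68 − $157.21 = $1,140.47
City income tax: $1,140.47 × 0.0058 = $6.61
State tax withheld: $1,140.47 × 0.0262 = $29.88
Paid family leave insurance: only $141,864.25 − $141,519.61 = $344.64 of this check is subject → $344.64 × 0.0073 = $2.52
Vision plan: $128.41
Parking fee: $37.46
Total deductions = $40.42 + $116.79 + $6.61 + $29.88 + $2.52 + $128.41 + $37.46 = $362.09
Net pay = $1,297.68 − $362.09 = $935.59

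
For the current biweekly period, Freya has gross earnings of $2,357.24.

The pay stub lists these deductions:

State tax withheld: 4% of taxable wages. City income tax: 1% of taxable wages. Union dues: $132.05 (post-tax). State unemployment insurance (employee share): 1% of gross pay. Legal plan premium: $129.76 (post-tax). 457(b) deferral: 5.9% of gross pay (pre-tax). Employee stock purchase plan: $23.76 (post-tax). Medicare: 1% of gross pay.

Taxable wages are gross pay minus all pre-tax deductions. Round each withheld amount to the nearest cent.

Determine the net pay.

457(b) deferral: $2,357.24 × 0.059 = $139.08
Taxable wages = $2,357.24 − $139.08 = $2,218.16
State tax withheld: $2,218.16 × 0.04 = $88.73
City income tax: $2,218.16 × 0.01 = $22.18
Medicare: $2,357.24 × 0.01 = $23.57
State unemployment insurance (employee share): $2,357.24 × 0.01 = $23.57
Employee stock purchase plan: $23.76
Legal plan premium: $129.76
Union dues: $132.05
Total deductions = $139.08 + $88.73 + $22.18 + $23.57 + $23.57 + $23.76 + $129.76 + $132.05 = $582.70
Net pay = $2,357.24 − $582.70 = $1,774.54

$1,774.54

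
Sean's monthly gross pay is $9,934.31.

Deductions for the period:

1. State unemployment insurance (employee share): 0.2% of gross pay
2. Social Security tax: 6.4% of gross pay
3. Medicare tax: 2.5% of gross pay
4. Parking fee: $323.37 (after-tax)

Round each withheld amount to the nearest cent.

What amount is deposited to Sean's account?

$8,706.91

Social Security tax: $9,934.31 × 0.064 = $635.80
State unemployment insurance (employee share): $9,934.31 × 0.002 = $19.87
Medicare tax: $9,934.31 × 0.025 = $248.36
Parking fee: $323.37
Total deductions = $635.80 + $19.87 + $248.36 + $323.37 = $1,227.40
Net pay = $9,934.31 − $1,227.40 = $8,706.91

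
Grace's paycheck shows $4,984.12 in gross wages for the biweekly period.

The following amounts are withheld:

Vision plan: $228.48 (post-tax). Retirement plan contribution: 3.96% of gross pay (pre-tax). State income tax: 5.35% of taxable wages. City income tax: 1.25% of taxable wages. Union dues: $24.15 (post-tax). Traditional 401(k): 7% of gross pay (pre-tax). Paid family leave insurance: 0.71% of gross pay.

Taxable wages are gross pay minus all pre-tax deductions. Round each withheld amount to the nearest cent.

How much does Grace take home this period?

Traditional 401(k): $4,984.12 × 0.07 = $348.89
Retirement plan contribution: $4,984.12 × 0.0396 = $197.37
Pre-tax total = $348.89 + $197.37 = $546.26
Taxable wages = $4,984.12 − $546.26 = $4,437.86
City income tax: $4,437.86 × 0.0125 = $55.47
State income tax: $4,437.86 × 0.0535 = $237.43
Paid family leave insurance: $4,984.12 × 0.0071 = $35.39
Vision plan: $228.48
Union dues: $24.15
Total deductions = $348.89 + $197.37 + $55.47 + $237.43 + $35.39 + $228.48 + $24.15 = $1,127.18
Net pay = $4,984.12 − $1,127.18 = $3,856.94

$3,856.94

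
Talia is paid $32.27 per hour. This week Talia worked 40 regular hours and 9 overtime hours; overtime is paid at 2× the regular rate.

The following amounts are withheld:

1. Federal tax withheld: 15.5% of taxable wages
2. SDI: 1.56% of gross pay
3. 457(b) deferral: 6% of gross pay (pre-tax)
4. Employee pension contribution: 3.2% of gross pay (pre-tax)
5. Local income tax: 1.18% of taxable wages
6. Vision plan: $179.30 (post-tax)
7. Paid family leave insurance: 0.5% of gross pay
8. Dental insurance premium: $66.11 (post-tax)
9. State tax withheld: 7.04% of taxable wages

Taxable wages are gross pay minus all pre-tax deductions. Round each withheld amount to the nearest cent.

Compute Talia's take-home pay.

$1,012.39

Regular pay: 40 × $32.27 = $1,290.80
Overtime pay: 9 × $32.27 × 2 = $580.86
Gross pay = $1,290.80 + $580.86 = $1,871.66
Employee pension contribution: $1,871.66 × 0.032 = $59.89
457(b) deferral: $1,871.66 × 0.06 = $112.30
Pre-tax total = $59.89 + $112.30 = $172.19
Taxable wages = $1,871.66 − $172.19 = $1,699.47
Federal tax withheld: $1,699.47 × 0.155 = $263.42
State tax withheld: $1,699.47 × 0.0704 = $119.64
Local income tax: $1,699.47 × 0.0118 = $20.05
Paid family leave insurance: $1,871.66 × 0.005 = $9.36
SDI: $1,871.66 × 0.0156 = $29.20
Vision plan: $179.30
Dental insurance premium: $66.11
Total deductions = $59.89 + $112.30 + $263.42 + $119.64 + $20.05 + $9.36 + $29.20 + $179.30 + $66.11 = $859.27
Net pay = $1,871.66 − $859.27 = $1,012.39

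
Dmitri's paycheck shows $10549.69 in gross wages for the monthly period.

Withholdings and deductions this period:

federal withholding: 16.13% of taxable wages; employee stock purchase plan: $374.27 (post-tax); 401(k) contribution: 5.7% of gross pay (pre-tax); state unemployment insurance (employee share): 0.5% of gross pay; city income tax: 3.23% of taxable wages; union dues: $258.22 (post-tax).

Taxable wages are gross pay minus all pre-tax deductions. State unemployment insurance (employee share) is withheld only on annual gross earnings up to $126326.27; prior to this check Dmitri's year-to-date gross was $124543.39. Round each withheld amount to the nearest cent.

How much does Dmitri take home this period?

$7380.96

401(k) contribution: $10549.69 × 0.057 = $601.33
Taxable wages = $10549.69 − $601.33 = $9948.36
Federal withholding: $9948.36 × 0.1613 = $1604.67
City income tax: $9948.36 × 0.0323 = $321.33
State unemployment insurance (employee share): only $126326.27 − $124543.39 = $1782.88 of this check is subject → $1782.88 × 0.005 = $8.91
Union dues: $258.22
Employee stock purchase plan: $374.27
Total deductions = $601.33 + $1604.67 + $321.33 + $8.91 + $258.22 + $374.27 = $3168.73
Net pay = $10549.69 − $3168.73 = $7380.96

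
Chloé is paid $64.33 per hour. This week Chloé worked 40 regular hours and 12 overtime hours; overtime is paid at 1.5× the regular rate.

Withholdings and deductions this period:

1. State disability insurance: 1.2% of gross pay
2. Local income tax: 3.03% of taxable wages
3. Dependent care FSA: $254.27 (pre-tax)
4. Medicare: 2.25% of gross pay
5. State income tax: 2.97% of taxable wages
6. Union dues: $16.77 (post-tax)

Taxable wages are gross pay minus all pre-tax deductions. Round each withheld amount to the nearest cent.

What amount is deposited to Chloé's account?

$3,122.77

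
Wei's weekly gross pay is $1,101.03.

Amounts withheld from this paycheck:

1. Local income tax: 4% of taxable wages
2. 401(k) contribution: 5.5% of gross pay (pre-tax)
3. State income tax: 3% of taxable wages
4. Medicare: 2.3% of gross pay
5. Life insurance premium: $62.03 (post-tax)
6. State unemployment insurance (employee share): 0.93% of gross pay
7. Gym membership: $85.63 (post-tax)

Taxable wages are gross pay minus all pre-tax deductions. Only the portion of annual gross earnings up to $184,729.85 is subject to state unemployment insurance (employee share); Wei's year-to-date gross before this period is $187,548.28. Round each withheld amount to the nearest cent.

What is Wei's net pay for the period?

401(k) contribution: $1,101.03 × 0.055 = $60.56
Taxable wages = $1,101.03 − $60.56 = $1,040.47
Local income tax: $1,040.47 × 0.04 = $41.62
State income tax: $1,040.47 × 0.03 = $31.21
State unemployment insurance (employee share): annual cap $184,729.85 already reached (YTD $187,548.28), so $0.00
Medicare: $1,101.03 × 0.023 = $25.32
Gym membership: $85.63
Life insurance premium: $62.03
Total deductions = $60.56 + $41.62 + $31.21 + $0.00 + $25.32 + $85.63 + $62.03 = $306.37
Net pay = $1,101.03 − $306.37 = $794.66

$794.66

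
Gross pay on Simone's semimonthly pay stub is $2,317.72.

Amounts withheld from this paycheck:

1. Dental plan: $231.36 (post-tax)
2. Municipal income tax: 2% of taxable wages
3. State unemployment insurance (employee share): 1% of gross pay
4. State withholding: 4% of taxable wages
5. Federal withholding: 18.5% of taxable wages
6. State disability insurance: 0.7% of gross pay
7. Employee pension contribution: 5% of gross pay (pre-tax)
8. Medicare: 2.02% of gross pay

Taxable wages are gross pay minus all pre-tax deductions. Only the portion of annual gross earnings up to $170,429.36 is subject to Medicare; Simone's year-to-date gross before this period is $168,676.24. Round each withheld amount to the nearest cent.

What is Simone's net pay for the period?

$1,356.21

Employee pension contribution: $2,317.72 × 0.05 = $115.89
Taxable wages = $2,317.72 − $115.89 = $2,201.83
State withholding: $2,201.83 × 0.04 = $88.07
Municipal income tax: $2,201.83 × 0.02 = $44.04
Federal withholding: $2,201.83 × 0.185 = $407.34
Medicare: only $170,429.36 − $168,676.24 = $1,753.12 of this check is subject → $1,753.12 × 0.0202 = $35.41
State disability insurance: $2,317.72 × 0.007 = $16.22
State unemployment insurance (employee share): $2,317.72 × 0.01 = $23.18
Dental plan: $231.36
Total deductions = $115.89 + $88.07 + $44.04 + $407.34 + $35.41 + $16.22 + $23.18 + $231.36 = $961.51
Net pay = $2,317.72 − $961.51 = $1,356.21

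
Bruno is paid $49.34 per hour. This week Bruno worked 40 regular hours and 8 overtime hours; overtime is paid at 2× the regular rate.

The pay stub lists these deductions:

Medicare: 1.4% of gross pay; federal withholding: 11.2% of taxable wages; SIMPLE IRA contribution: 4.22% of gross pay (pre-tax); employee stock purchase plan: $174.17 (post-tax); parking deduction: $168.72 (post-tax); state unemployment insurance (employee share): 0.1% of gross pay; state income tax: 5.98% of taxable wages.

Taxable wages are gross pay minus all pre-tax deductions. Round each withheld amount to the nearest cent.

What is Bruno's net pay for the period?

$1,807.45

Regular pay: 40 × $49.34 = $1,973.60
Overtime pay: 8 × $49.34 × 2 = $789.44
Gross pay = $1,973.60 + $789.44 = $2,763.04
SIMPLE IRA contribution: $2,763.04 × 0.0422 = $116.60
Taxable wages = $2,763.04 − $116.60 = $2,646.44
Federal withholding: $2,646.44 × 0.112 = $296.40
State income tax: $2,646.44 × 0.0598 = $158.26
State unemployment insurance (employee share): $2,763.04 × 0.001 = $2.76
Medicare: $2,763.04 × 0.014 = $38.68
Parking deduction: $168.72
Employee stock purchase plan: $174.17
Total deductions = $116.60 + $296.40 + $158.26 + $2.76 + $38.68 + $168.72 + $174.17 = $955.59
Net pay = $2,763.04 − $955.59 = $1,807.45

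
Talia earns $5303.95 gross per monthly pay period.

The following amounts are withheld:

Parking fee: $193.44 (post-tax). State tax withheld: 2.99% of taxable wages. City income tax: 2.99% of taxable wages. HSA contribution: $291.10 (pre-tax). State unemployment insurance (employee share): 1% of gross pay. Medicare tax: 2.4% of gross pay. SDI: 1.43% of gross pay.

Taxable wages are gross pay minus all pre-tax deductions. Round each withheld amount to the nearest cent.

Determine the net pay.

$4263.47

HSA contribution: $291.10
Taxable wages = $5303.95 − $291.10 = $5012.85
State tax withheld: $5012.85 × 0.0299 = $149.88
City income tax: $5012.85 × 0.0299 = $149.88
Medicare tax: $5303.95 × 0.024 = $127.29
SDI: $5303.95 × 0.0143 = $75.85
State unemployment insurance (employee share): $5303.95 × 0.01 = $53.04
Parking fee: $193.44
Total deductions = $291.10 + $149.88 + $149.88 + $127.29 + $75.85 + $53.04 + $193.44 = $1040.48
Net pay = $5303.95 − $1040.48 = $4263.47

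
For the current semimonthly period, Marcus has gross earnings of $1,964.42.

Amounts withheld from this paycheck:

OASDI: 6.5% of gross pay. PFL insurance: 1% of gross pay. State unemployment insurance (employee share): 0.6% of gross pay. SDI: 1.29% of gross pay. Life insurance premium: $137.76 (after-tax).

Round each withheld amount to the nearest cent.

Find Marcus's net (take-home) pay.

State unemployment insurance (employee share): $1,964.42 × 0.006 = $11.79
PFL insurance: $1,964.42 × 0.01 = $19.64
OASDI: $1,964.42 × 0.065 = $127.69
SDI: $1,964.42 × 0.0129 = $25.34
Life insurance premium: $137.76
Total deductions = $11.79 + $19.64 + $127.69 + $25.34 + $137.76 = $322.22
Net pay = $1,964.42 − $322.22 = $1,642.20

$1,642.20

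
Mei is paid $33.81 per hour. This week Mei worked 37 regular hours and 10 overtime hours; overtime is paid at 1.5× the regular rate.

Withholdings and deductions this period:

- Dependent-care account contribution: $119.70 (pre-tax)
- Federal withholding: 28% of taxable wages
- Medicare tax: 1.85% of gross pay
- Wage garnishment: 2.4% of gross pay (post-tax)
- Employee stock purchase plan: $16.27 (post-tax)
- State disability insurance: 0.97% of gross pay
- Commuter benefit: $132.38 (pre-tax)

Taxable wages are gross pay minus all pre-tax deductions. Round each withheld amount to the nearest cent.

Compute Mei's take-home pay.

Regular pay: 37 × $33.81 = $1250.97
Overtime pay: 10 × $33.81 × 1.5 = $507.15
Gross pay = $1250.97 + $507.15 = $1758.12
Commuter benefit: $132.38
Dependent-care account contribution: $119.70
Pre-tax total = $132.38 + $119.70 = $252.08
Taxable wages = $1758.12 − $252.08 = $1506.04
Federal withholding: $1506.04 × 0.28 = $421.69
Medicare tax: $1758.12 × 0.0185 = $32.53
State disability insurance: $1758.12 × 0.0097 = $17.05
Employee stock purchase plan: $16.27
Wage garnishment: $1758.12 × 0.024 = $42.19
Total deductions = $132.38 + $119.70 + $421.69 + $32.53 + $17.05 + $16.27 + $42.19 = $781.81
Net pay = $1758.12 − $781.81 = $976.31

$976.31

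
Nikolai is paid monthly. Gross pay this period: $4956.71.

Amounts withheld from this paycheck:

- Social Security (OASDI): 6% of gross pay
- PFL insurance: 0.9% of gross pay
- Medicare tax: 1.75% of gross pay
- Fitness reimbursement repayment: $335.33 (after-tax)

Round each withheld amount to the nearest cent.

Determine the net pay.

$4192.63

Medicare tax: $4956.71 × 0.0175 = $86.74
Social Security (OASDI): $4956.71 × 0.06 = $297.40
PFL insurance: $4956.71 × 0.009 = $44.61
Fitness reimbursement repayment: $335.33
Total deductions = $86.74 + $297.40 + $44.61 + $335.33 = $764.08
Net pay = $4956.71 − $764.08 = $4192.63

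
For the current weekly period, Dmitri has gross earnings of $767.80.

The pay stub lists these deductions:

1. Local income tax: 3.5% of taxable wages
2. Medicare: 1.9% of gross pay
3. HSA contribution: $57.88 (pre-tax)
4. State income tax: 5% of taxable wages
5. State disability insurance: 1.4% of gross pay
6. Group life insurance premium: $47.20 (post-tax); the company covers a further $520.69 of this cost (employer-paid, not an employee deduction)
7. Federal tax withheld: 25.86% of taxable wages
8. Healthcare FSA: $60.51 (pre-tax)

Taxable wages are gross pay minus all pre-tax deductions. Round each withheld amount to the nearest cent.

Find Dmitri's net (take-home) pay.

HSA contribution: $57.88
Healthcare FSA: $60.51
Pre-tax total = $57.88 + $60.51 = $118.39
Taxable wages = $767.80 − $118.39 = $649.41
State income tax: $649.41 × 0.05 = $32.47
Federal tax withheld: $649.41 × 0.2586 = $167.94
Local income tax: $649.41 × 0.035 = $22.73
State disability insurance: $767.80 × 0.014 = $10.75
Medicare: $767.80 × 0.019 = $14.59
Group life insurance premium: $47.20
(Employer's $520.69 toward group life insurance premium is not withheld from the employee.)
Total deductions = $57.88 + $60.51 + $32.47 + $167.94 + $22.73 + $10.75 + $14.59 + $47.20 = $414.07
Net pay = $767.80 − $414.07 = $353.73

$353.73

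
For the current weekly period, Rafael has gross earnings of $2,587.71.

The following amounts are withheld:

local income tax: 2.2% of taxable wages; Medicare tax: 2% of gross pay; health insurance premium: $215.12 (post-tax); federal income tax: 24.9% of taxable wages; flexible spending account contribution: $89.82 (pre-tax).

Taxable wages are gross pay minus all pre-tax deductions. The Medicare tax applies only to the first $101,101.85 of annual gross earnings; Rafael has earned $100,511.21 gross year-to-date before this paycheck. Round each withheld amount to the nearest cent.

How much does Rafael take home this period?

Flexible spending account contribution: $89.82
Taxable wages = $2,587.71 − $89.82 = $2,497.89
Local income tax: $2,497.89 × 0.022 = $54.95
Federal income tax: $2,497.89 × 0.249 = $621.97
Medicare tax: only $101,101.85 − $100,511.21 = $590.64 of this check is subject → $590.64 × 0.02 = $11.81
Health insurance premium: $215.12
Total deductions = $89.82 + $54.95 + $621.97 + $11.81 + $215.12 = $993.67
Net pay = $2,587.71 − $993.67 = $1,594.04

$1,594.04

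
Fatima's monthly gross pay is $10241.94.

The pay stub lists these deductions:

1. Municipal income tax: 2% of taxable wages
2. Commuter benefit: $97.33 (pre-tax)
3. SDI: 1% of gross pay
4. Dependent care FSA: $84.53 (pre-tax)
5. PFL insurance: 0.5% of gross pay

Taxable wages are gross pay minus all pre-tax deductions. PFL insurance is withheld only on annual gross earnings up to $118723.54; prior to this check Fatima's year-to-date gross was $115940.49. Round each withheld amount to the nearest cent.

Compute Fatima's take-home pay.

Commuter benefit: $97.33
Dependent care FSA: $84.53
Pre-tax total = $97.33 + $84.53 = $181.86
Taxable wages = $10241.94 − $181.86 = $10060.08
Municipal income tax: $10060.08 × 0.02 = $201.20
PFL insurance: only $118723.54 − $115940.49 = $2783.05 of this check is subject → $2783.05 × 0.005 = $13.92
SDI: $10241.94 × 0.01 = $102.42
Total deductions = $97.33 + $84.53 + $201.20 + $13.92 + $102.42 = $499.40
Net pay = $10241.94 − $499.40 = $9742.54

$9742.54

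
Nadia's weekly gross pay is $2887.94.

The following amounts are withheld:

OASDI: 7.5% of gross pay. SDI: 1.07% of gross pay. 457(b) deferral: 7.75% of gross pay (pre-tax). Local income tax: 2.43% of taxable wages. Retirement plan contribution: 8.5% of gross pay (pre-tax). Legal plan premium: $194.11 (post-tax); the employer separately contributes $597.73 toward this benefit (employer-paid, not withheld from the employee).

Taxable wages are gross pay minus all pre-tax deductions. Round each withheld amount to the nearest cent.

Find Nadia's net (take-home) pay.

457(b) deferral: $2887.94 × 0.0775 = $223.82
Retirement plan contribution: $2887.94 × 0.085 = $245.47
Pre-tax total = $223.82 + $245.47 = $469.29
Taxable wages = $2887.94 − $469.29 = $2418.65
Local income tax: $2418.65 × 0.0243 = $58.77
SDI: $2887.94 × 0.0107 = $30.90
OASDI: $2887.94 × 0.075 = $216.60
Legal plan premium: $194.11
(Employer's $597.73 toward legal plan premium is not withheld from the employee.)
Total deductions = $223.82 + $245.47 + $58.77 + $30.90 + $216.60 + $194.11 = $969.67
Net pay = $2887.94 − $969.67 = $1918.27

$1918.27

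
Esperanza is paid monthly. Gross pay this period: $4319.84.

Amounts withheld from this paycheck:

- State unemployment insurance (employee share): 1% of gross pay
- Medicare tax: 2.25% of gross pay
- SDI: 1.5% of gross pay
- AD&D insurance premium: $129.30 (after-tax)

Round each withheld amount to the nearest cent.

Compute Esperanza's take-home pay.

$3985.34

Medicare tax: $4319.84 × 0.0225 = $97.20
SDI: $4319.84 × 0.015 = $64.80
State unemployment insurance (employee share): $4319.84 × 0.01 = $43.20
AD&D insurance premium: $129.30
Total deductions = $97.20 + $64.80 + $43.20 + $129.30 = $334.50
Net pay = $4319.84 − $334.50 = $3985.34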